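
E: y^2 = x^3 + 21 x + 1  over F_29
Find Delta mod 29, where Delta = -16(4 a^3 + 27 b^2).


4 a^3 + 27 b^2 = 4*21^3 + 27*1^2 = 37044 + 27 = 37071
Delta = -16 * (37071) = -593136
Delta mod 29 = 1

Delta = 1 (mod 29)


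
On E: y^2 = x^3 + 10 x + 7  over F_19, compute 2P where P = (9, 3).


Doubling: s = (3 x1^2 + a) / (2 y1)
s = (3*9^2 + 10) / (2*3) mod 19 = 1
x3 = s^2 - 2 x1 mod 19 = 1^2 - 2*9 = 2
y3 = s (x1 - x3) - y1 mod 19 = 1 * (9 - 2) - 3 = 4

2P = (2, 4)


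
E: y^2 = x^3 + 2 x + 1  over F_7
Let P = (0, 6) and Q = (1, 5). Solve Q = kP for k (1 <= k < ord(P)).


Enumerate multiples of P until we hit Q = (1, 5):
  1P = (0, 6)
  2P = (1, 2)
  3P = (1, 5)
Match found at i = 3.

k = 3


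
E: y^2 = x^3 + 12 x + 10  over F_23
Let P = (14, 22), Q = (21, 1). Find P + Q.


P != Q, so use the chord formula.
s = (y2 - y1) / (x2 - x1) = (2) / (7) mod 23 = 20
x3 = s^2 - x1 - x2 mod 23 = 20^2 - 14 - 21 = 20
y3 = s (x1 - x3) - y1 mod 23 = 20 * (14 - 20) - 22 = 19

P + Q = (20, 19)


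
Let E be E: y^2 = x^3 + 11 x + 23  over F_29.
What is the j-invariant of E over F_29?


Delta = -16(4 a^3 + 27 b^2) mod 29 = 10
-1728 * (4 a)^3 = -1728 * (4*11)^3 mod 29 = 16
j = 16 * 10^(-1) mod 29 = 19

j = 19 (mod 29)


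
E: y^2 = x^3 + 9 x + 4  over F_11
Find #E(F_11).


For each x in F_11, count y with y^2 = x^3 + 9 x + 4 mod 11:
  x = 0: RHS = 4, y in [2, 9]  -> 2 point(s)
  x = 1: RHS = 3, y in [5, 6]  -> 2 point(s)
  x = 3: RHS = 3, y in [5, 6]  -> 2 point(s)
  x = 4: RHS = 5, y in [4, 7]  -> 2 point(s)
  x = 5: RHS = 9, y in [3, 8]  -> 2 point(s)
  x = 7: RHS = 3, y in [5, 6]  -> 2 point(s)
  x = 8: RHS = 5, y in [4, 7]  -> 2 point(s)
  x = 9: RHS = 0, y in [0]  -> 1 point(s)
  x = 10: RHS = 5, y in [4, 7]  -> 2 point(s)
Affine points: 17. Add the point at infinity: total = 18.

#E(F_11) = 18


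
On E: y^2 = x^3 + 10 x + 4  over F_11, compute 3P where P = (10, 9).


k = 3 = 11_2 (binary, LSB first: 11)
Double-and-add from P = (10, 9):
  bit 0 = 1: acc = O + (10, 9) = (10, 9)
  bit 1 = 1: acc = (10, 9) + (5, 5) = (5, 6)

3P = (5, 6)


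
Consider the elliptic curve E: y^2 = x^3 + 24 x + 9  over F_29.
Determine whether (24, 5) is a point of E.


Check whether y^2 = x^3 + 24 x + 9 (mod 29) for (x, y) = (24, 5).
LHS: y^2 = 5^2 mod 29 = 25
RHS: x^3 + 24 x + 9 = 24^3 + 24*24 + 9 mod 29 = 25
LHS = RHS

Yes, on the curve


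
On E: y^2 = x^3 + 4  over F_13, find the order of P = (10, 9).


Compute successive multiples of P until we hit O:
  1P = (10, 9)
  2P = (5, 5)
  3P = (8, 3)
  4P = (4, 9)
  5P = (12, 4)
  6P = (7, 3)
  7P = (0, 11)
  8P = (2, 5)
  ... (continuing to 21P)
  21P = O

ord(P) = 21


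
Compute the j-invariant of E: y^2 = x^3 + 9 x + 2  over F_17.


Delta = -16(4 a^3 + 27 b^2) mod 17 = 15
-1728 * (4 a)^3 = -1728 * (4*9)^3 mod 17 = 14
j = 14 * 15^(-1) mod 17 = 10

j = 10 (mod 17)


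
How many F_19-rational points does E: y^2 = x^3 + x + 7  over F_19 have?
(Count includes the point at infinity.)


For each x in F_19, count y with y^2 = x^3 + 1 x + 7 mod 19:
  x = 0: RHS = 7, y in [8, 11]  -> 2 point(s)
  x = 1: RHS = 9, y in [3, 16]  -> 2 point(s)
  x = 2: RHS = 17, y in [6, 13]  -> 2 point(s)
  x = 5: RHS = 4, y in [2, 17]  -> 2 point(s)
  x = 6: RHS = 1, y in [1, 18]  -> 2 point(s)
  x = 9: RHS = 4, y in [2, 17]  -> 2 point(s)
  x = 11: RHS = 0, y in [0]  -> 1 point(s)
  x = 17: RHS = 16, y in [4, 15]  -> 2 point(s)
  x = 18: RHS = 5, y in [9, 10]  -> 2 point(s)
Affine points: 17. Add the point at infinity: total = 18.

#E(F_19) = 18


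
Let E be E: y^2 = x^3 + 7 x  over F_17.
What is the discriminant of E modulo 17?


4 a^3 + 27 b^2 = 4*7^3 + 27*0^2 = 1372 + 0 = 1372
Delta = -16 * (1372) = -21952
Delta mod 17 = 12

Delta = 12 (mod 17)


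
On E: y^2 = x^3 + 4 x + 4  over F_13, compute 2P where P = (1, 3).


Doubling: s = (3 x1^2 + a) / (2 y1)
s = (3*1^2 + 4) / (2*3) mod 13 = 12
x3 = s^2 - 2 x1 mod 13 = 12^2 - 2*1 = 12
y3 = s (x1 - x3) - y1 mod 13 = 12 * (1 - 12) - 3 = 8

2P = (12, 8)


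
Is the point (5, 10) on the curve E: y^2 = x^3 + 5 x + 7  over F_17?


Check whether y^2 = x^3 + 5 x + 7 (mod 17) for (x, y) = (5, 10).
LHS: y^2 = 10^2 mod 17 = 15
RHS: x^3 + 5 x + 7 = 5^3 + 5*5 + 7 mod 17 = 4
LHS != RHS

No, not on the curve


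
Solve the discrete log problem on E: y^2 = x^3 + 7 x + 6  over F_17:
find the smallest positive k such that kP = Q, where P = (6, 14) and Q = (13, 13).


Enumerate multiples of P until we hit Q = (13, 13):
  1P = (6, 14)
  2P = (13, 4)
  3P = (16, 10)
  4P = (4, 9)
  5P = (9, 4)
  6P = (15, 16)
  7P = (12, 13)
  8P = (8, 9)
  9P = (5, 9)
  10P = (14, 14)
  11P = (14, 3)
  12P = (5, 8)
  13P = (8, 8)
  14P = (12, 4)
  15P = (15, 1)
  16P = (9, 13)
  17P = (4, 8)
  18P = (16, 7)
  19P = (13, 13)
Match found at i = 19.

k = 19


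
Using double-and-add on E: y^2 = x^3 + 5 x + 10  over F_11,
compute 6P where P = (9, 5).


k = 6 = 110_2 (binary, LSB first: 011)
Double-and-add from P = (9, 5):
  bit 0 = 0: acc unchanged = O
  bit 1 = 1: acc = O + (7, 5) = (7, 5)
  bit 2 = 1: acc = (7, 5) + (1, 7) = (8, 10)

6P = (8, 10)


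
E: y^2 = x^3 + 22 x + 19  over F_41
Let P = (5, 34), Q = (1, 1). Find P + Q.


P != Q, so use the chord formula.
s = (y2 - y1) / (x2 - x1) = (8) / (37) mod 41 = 39
x3 = s^2 - x1 - x2 mod 41 = 39^2 - 5 - 1 = 39
y3 = s (x1 - x3) - y1 mod 41 = 39 * (5 - 39) - 34 = 34

P + Q = (39, 34)


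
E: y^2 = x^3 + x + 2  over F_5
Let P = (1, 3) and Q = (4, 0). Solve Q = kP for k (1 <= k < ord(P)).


Enumerate multiples of P until we hit Q = (4, 0):
  1P = (1, 3)
  2P = (4, 0)
Match found at i = 2.

k = 2


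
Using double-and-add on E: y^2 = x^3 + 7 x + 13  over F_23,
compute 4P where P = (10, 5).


k = 4 = 100_2 (binary, LSB first: 001)
Double-and-add from P = (10, 5):
  bit 0 = 0: acc unchanged = O
  bit 1 = 0: acc unchanged = O
  bit 2 = 1: acc = O + (10, 18) = (10, 18)

4P = (10, 18)


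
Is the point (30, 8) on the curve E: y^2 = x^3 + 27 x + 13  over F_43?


Check whether y^2 = x^3 + 27 x + 13 (mod 43) for (x, y) = (30, 8).
LHS: y^2 = 8^2 mod 43 = 21
RHS: x^3 + 27 x + 13 = 30^3 + 27*30 + 13 mod 43 = 2
LHS != RHS

No, not on the curve


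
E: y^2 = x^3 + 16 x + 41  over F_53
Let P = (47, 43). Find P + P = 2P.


Doubling: s = (3 x1^2 + a) / (2 y1)
s = (3*47^2 + 16) / (2*43) mod 53 = 15
x3 = s^2 - 2 x1 mod 53 = 15^2 - 2*47 = 25
y3 = s (x1 - x3) - y1 mod 53 = 15 * (47 - 25) - 43 = 22

2P = (25, 22)


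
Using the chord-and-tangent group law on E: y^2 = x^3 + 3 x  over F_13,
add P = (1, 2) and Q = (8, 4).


P != Q, so use the chord formula.
s = (y2 - y1) / (x2 - x1) = (2) / (7) mod 13 = 4
x3 = s^2 - x1 - x2 mod 13 = 4^2 - 1 - 8 = 7
y3 = s (x1 - x3) - y1 mod 13 = 4 * (1 - 7) - 2 = 0

P + Q = (7, 0)


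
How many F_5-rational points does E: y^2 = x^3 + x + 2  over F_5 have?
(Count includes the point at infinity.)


For each x in F_5, count y with y^2 = x^3 + 1 x + 2 mod 5:
  x = 1: RHS = 4, y in [2, 3]  -> 2 point(s)
  x = 4: RHS = 0, y in [0]  -> 1 point(s)
Affine points: 3. Add the point at infinity: total = 4.

#E(F_5) = 4


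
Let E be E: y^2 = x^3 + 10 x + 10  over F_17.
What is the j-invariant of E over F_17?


Delta = -16(4 a^3 + 27 b^2) mod 17 = 2
-1728 * (4 a)^3 = -1728 * (4*10)^3 mod 17 = 4
j = 4 * 2^(-1) mod 17 = 2

j = 2 (mod 17)


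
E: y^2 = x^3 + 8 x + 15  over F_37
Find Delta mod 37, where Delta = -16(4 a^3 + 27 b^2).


4 a^3 + 27 b^2 = 4*8^3 + 27*15^2 = 2048 + 6075 = 8123
Delta = -16 * (8123) = -129968
Delta mod 37 = 13

Delta = 13 (mod 37)


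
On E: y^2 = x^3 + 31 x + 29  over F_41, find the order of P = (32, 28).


Compute successive multiples of P until we hit O:
  1P = (32, 28)
  2P = (8, 25)
  3P = (26, 24)
  4P = (29, 15)
  5P = (17, 37)
  6P = (35, 23)
  7P = (36, 6)
  8P = (34, 24)
  ... (continuing to 44P)
  44P = O

ord(P) = 44


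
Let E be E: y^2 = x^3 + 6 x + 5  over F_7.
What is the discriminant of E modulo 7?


4 a^3 + 27 b^2 = 4*6^3 + 27*5^2 = 864 + 675 = 1539
Delta = -16 * (1539) = -24624
Delta mod 7 = 2

Delta = 2 (mod 7)


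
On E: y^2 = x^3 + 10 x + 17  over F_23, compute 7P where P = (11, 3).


k = 7 = 111_2 (binary, LSB first: 111)
Double-and-add from P = (11, 3):
  bit 0 = 1: acc = O + (11, 3) = (11, 3)
  bit 1 = 1: acc = (11, 3) + (10, 17) = (14, 16)
  bit 2 = 1: acc = (14, 16) + (4, 12) = (7, 19)

7P = (7, 19)


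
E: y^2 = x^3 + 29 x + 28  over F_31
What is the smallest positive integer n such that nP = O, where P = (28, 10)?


Compute successive multiples of P until we hit O:
  1P = (28, 10)
  2P = (25, 17)
  3P = (11, 2)
  4P = (17, 28)
  5P = (2, 1)
  6P = (3, 7)
  7P = (8, 11)
  8P = (5, 9)
  ... (continuing to 34P)
  34P = O

ord(P) = 34


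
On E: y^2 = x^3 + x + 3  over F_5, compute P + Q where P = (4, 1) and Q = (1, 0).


P != Q, so use the chord formula.
s = (y2 - y1) / (x2 - x1) = (4) / (2) mod 5 = 2
x3 = s^2 - x1 - x2 mod 5 = 2^2 - 4 - 1 = 4
y3 = s (x1 - x3) - y1 mod 5 = 2 * (4 - 4) - 1 = 4

P + Q = (4, 4)


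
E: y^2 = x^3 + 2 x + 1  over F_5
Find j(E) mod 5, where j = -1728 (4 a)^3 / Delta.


Delta = -16(4 a^3 + 27 b^2) mod 5 = 1
-1728 * (4 a)^3 = -1728 * (4*2)^3 mod 5 = 4
j = 4 * 1^(-1) mod 5 = 4

j = 4 (mod 5)


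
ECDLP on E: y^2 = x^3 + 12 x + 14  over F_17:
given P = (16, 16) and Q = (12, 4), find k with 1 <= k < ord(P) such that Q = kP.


Enumerate multiples of P until we hit Q = (12, 4):
  1P = (16, 16)
  2P = (3, 14)
  3P = (11, 7)
  4P = (15, 13)
  5P = (12, 13)
  6P = (14, 11)
  7P = (6, 9)
  8P = (13, 15)
  9P = (7, 4)
  10P = (9, 16)
  11P = (9, 1)
  12P = (7, 13)
  13P = (13, 2)
  14P = (6, 8)
  15P = (14, 6)
  16P = (12, 4)
Match found at i = 16.

k = 16


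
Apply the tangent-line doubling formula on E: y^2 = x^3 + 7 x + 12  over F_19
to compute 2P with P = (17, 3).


Doubling: s = (3 x1^2 + a) / (2 y1)
s = (3*17^2 + 7) / (2*3) mod 19 = 0
x3 = s^2 - 2 x1 mod 19 = 0^2 - 2*17 = 4
y3 = s (x1 - x3) - y1 mod 19 = 0 * (17 - 4) - 3 = 16

2P = (4, 16)


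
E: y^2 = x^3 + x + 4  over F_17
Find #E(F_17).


For each x in F_17, count y with y^2 = x^3 + 1 x + 4 mod 17:
  x = 0: RHS = 4, y in [2, 15]  -> 2 point(s)
  x = 3: RHS = 0, y in [0]  -> 1 point(s)
  x = 4: RHS = 4, y in [2, 15]  -> 2 point(s)
  x = 5: RHS = 15, y in [7, 10]  -> 2 point(s)
  x = 13: RHS = 4, y in [2, 15]  -> 2 point(s)
  x = 14: RHS = 8, y in [5, 12]  -> 2 point(s)
  x = 16: RHS = 2, y in [6, 11]  -> 2 point(s)
Affine points: 13. Add the point at infinity: total = 14.

#E(F_17) = 14


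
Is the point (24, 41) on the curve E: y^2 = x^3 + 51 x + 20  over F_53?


Check whether y^2 = x^3 + 51 x + 20 (mod 53) for (x, y) = (24, 41).
LHS: y^2 = 41^2 mod 53 = 38
RHS: x^3 + 51 x + 20 = 24^3 + 51*24 + 20 mod 53 = 16
LHS != RHS

No, not on the curve


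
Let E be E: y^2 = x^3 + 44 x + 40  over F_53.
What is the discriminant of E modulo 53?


4 a^3 + 27 b^2 = 4*44^3 + 27*40^2 = 340736 + 43200 = 383936
Delta = -16 * (383936) = -6142976
Delta mod 53 = 42

Delta = 42 (mod 53)


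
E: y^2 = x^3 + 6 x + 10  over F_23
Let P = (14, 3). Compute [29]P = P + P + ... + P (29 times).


k = 29 = 11101_2 (binary, LSB first: 10111)
Double-and-add from P = (14, 3):
  bit 0 = 1: acc = O + (14, 3) = (14, 3)
  bit 1 = 0: acc unchanged = (14, 3)
  bit 2 = 1: acc = (14, 3) + (12, 4) = (3, 3)
  bit 3 = 1: acc = (3, 3) + (8, 8) = (13, 10)
  bit 4 = 1: acc = (13, 10) + (11, 21) = (12, 19)

29P = (12, 19)


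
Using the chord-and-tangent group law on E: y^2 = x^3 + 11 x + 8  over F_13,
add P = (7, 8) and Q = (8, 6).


P != Q, so use the chord formula.
s = (y2 - y1) / (x2 - x1) = (11) / (1) mod 13 = 11
x3 = s^2 - x1 - x2 mod 13 = 11^2 - 7 - 8 = 2
y3 = s (x1 - x3) - y1 mod 13 = 11 * (7 - 2) - 8 = 8

P + Q = (2, 8)


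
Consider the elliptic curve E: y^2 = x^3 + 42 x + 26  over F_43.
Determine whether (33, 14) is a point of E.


Check whether y^2 = x^3 + 42 x + 26 (mod 43) for (x, y) = (33, 14).
LHS: y^2 = 14^2 mod 43 = 24
RHS: x^3 + 42 x + 26 = 33^3 + 42*33 + 26 mod 43 = 25
LHS != RHS

No, not on the curve


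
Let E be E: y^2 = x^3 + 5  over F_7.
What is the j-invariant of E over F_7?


Delta = -16(4 a^3 + 27 b^2) mod 7 = 1
-1728 * (4 a)^3 = -1728 * (4*0)^3 mod 7 = 0
j = 0 * 1^(-1) mod 7 = 0

j = 0 (mod 7)


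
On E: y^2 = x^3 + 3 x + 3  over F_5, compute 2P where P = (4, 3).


Doubling: s = (3 x1^2 + a) / (2 y1)
s = (3*4^2 + 3) / (2*3) mod 5 = 1
x3 = s^2 - 2 x1 mod 5 = 1^2 - 2*4 = 3
y3 = s (x1 - x3) - y1 mod 5 = 1 * (4 - 3) - 3 = 3

2P = (3, 3)


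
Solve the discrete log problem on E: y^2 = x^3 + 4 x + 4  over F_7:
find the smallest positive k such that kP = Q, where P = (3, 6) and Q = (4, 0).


Enumerate multiples of P until we hit Q = (4, 0):
  1P = (3, 6)
  2P = (5, 4)
  3P = (0, 5)
  4P = (1, 4)
  5P = (4, 0)
Match found at i = 5.

k = 5


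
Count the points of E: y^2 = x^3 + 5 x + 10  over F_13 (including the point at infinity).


For each x in F_13, count y with y^2 = x^3 + 5 x + 10 mod 13:
  x = 0: RHS = 10, y in [6, 7]  -> 2 point(s)
  x = 1: RHS = 3, y in [4, 9]  -> 2 point(s)
  x = 3: RHS = 0, y in [0]  -> 1 point(s)
  x = 4: RHS = 3, y in [4, 9]  -> 2 point(s)
  x = 5: RHS = 4, y in [2, 11]  -> 2 point(s)
  x = 6: RHS = 9, y in [3, 10]  -> 2 point(s)
  x = 8: RHS = 3, y in [4, 9]  -> 2 point(s)
  x = 9: RHS = 4, y in [2, 11]  -> 2 point(s)
  x = 12: RHS = 4, y in [2, 11]  -> 2 point(s)
Affine points: 17. Add the point at infinity: total = 18.

#E(F_13) = 18


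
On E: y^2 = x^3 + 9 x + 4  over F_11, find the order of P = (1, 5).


Compute successive multiples of P until we hit O:
  1P = (1, 5)
  2P = (10, 4)
  3P = (3, 5)
  4P = (7, 6)
  5P = (7, 5)
  6P = (3, 6)
  7P = (10, 7)
  8P = (1, 6)
  ... (continuing to 9P)
  9P = O

ord(P) = 9


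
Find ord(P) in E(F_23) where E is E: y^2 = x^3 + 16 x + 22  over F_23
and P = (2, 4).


Compute successive multiples of P until we hit O:
  1P = (2, 4)
  2P = (14, 0)
  3P = (2, 19)
  4P = O

ord(P) = 4


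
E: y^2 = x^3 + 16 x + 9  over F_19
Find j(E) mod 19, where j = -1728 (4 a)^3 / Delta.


Delta = -16(4 a^3 + 27 b^2) mod 19 = 5
-1728 * (4 a)^3 = -1728 * (4*16)^3 mod 19 = 1
j = 1 * 5^(-1) mod 19 = 4

j = 4 (mod 19)


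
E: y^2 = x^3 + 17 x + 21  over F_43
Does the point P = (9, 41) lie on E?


Check whether y^2 = x^3 + 17 x + 21 (mod 43) for (x, y) = (9, 41).
LHS: y^2 = 41^2 mod 43 = 4
RHS: x^3 + 17 x + 21 = 9^3 + 17*9 + 21 mod 43 = 0
LHS != RHS

No, not on the curve


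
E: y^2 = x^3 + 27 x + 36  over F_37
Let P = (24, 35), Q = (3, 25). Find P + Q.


P != Q, so use the chord formula.
s = (y2 - y1) / (x2 - x1) = (27) / (16) mod 37 = 4
x3 = s^2 - x1 - x2 mod 37 = 4^2 - 24 - 3 = 26
y3 = s (x1 - x3) - y1 mod 37 = 4 * (24 - 26) - 35 = 31

P + Q = (26, 31)


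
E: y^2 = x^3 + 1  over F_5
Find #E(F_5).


For each x in F_5, count y with y^2 = x^3 + 0 x + 1 mod 5:
  x = 0: RHS = 1, y in [1, 4]  -> 2 point(s)
  x = 2: RHS = 4, y in [2, 3]  -> 2 point(s)
  x = 4: RHS = 0, y in [0]  -> 1 point(s)
Affine points: 5. Add the point at infinity: total = 6.

#E(F_5) = 6


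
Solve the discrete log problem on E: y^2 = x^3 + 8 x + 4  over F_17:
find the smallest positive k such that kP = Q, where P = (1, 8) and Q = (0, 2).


Enumerate multiples of P until we hit Q = (0, 2):
  1P = (1, 8)
  2P = (0, 15)
  3P = (14, 15)
  4P = (4, 10)
  5P = (3, 2)
  6P = (5, 4)
  7P = (12, 3)
  8P = (8, 6)
  9P = (6, 8)
  10P = (10, 9)
  11P = (10, 8)
  12P = (6, 9)
  13P = (8, 11)
  14P = (12, 14)
  15P = (5, 13)
  16P = (3, 15)
  17P = (4, 7)
  18P = (14, 2)
  19P = (0, 2)
Match found at i = 19.

k = 19


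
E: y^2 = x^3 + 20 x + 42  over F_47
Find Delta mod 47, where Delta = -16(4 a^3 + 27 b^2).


4 a^3 + 27 b^2 = 4*20^3 + 27*42^2 = 32000 + 47628 = 79628
Delta = -16 * (79628) = -1274048
Delta mod 47 = 28

Delta = 28 (mod 47)


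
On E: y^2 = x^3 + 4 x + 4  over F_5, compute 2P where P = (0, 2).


k = 2 = 10_2 (binary, LSB first: 01)
Double-and-add from P = (0, 2):
  bit 0 = 0: acc unchanged = O
  bit 1 = 1: acc = O + (1, 2) = (1, 2)

2P = (1, 2)


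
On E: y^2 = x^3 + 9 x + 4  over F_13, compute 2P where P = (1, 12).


Doubling: s = (3 x1^2 + a) / (2 y1)
s = (3*1^2 + 9) / (2*12) mod 13 = 7
x3 = s^2 - 2 x1 mod 13 = 7^2 - 2*1 = 8
y3 = s (x1 - x3) - y1 mod 13 = 7 * (1 - 8) - 12 = 4

2P = (8, 4)


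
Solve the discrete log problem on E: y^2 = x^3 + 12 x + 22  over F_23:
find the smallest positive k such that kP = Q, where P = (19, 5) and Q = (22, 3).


Enumerate multiples of P until we hit Q = (22, 3):
  1P = (19, 5)
  2P = (21, 6)
  3P = (12, 10)
  4P = (8, 20)
  5P = (22, 20)
  6P = (7, 9)
  7P = (15, 9)
  8P = (13, 12)
  9P = (16, 3)
  10P = (14, 6)
  11P = (2, 10)
  12P = (11, 17)
  13P = (1, 14)
  14P = (9, 13)
  15P = (3, 19)
  16P = (5, 0)
  17P = (3, 4)
  18P = (9, 10)
  19P = (1, 9)
  20P = (11, 6)
  21P = (2, 13)
  22P = (14, 17)
  23P = (16, 20)
  24P = (13, 11)
  25P = (15, 14)
  26P = (7, 14)
  27P = (22, 3)
Match found at i = 27.

k = 27


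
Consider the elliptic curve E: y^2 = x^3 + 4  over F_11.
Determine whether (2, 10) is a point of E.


Check whether y^2 = x^3 + 0 x + 4 (mod 11) for (x, y) = (2, 10).
LHS: y^2 = 10^2 mod 11 = 1
RHS: x^3 + 0 x + 4 = 2^3 + 0*2 + 4 mod 11 = 1
LHS = RHS

Yes, on the curve


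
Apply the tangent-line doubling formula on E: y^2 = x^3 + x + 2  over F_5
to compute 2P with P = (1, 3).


Doubling: s = (3 x1^2 + a) / (2 y1)
s = (3*1^2 + 1) / (2*3) mod 5 = 4
x3 = s^2 - 2 x1 mod 5 = 4^2 - 2*1 = 4
y3 = s (x1 - x3) - y1 mod 5 = 4 * (1 - 4) - 3 = 0

2P = (4, 0)


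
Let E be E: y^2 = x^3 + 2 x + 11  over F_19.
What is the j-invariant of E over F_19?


Delta = -16(4 a^3 + 27 b^2) mod 19 = 17
-1728 * (4 a)^3 = -1728 * (4*2)^3 mod 19 = 18
j = 18 * 17^(-1) mod 19 = 10

j = 10 (mod 19)


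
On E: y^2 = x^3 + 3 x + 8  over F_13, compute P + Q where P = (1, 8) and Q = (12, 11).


P != Q, so use the chord formula.
s = (y2 - y1) / (x2 - x1) = (3) / (11) mod 13 = 5
x3 = s^2 - x1 - x2 mod 13 = 5^2 - 1 - 12 = 12
y3 = s (x1 - x3) - y1 mod 13 = 5 * (1 - 12) - 8 = 2

P + Q = (12, 2)


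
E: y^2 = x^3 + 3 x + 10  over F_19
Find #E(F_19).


For each x in F_19, count y with y^2 = x^3 + 3 x + 10 mod 19:
  x = 2: RHS = 5, y in [9, 10]  -> 2 point(s)
  x = 5: RHS = 17, y in [6, 13]  -> 2 point(s)
  x = 6: RHS = 16, y in [4, 15]  -> 2 point(s)
  x = 9: RHS = 6, y in [5, 14]  -> 2 point(s)
  x = 11: RHS = 6, y in [5, 14]  -> 2 point(s)
  x = 12: RHS = 7, y in [8, 11]  -> 2 point(s)
  x = 13: RHS = 4, y in [2, 17]  -> 2 point(s)
  x = 18: RHS = 6, y in [5, 14]  -> 2 point(s)
Affine points: 16. Add the point at infinity: total = 17.

#E(F_19) = 17


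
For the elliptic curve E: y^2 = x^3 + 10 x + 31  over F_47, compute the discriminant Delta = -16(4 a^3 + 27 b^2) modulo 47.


4 a^3 + 27 b^2 = 4*10^3 + 27*31^2 = 4000 + 25947 = 29947
Delta = -16 * (29947) = -479152
Delta mod 47 = 13

Delta = 13 (mod 47)


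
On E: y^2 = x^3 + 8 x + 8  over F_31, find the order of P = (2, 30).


Compute successive multiples of P until we hit O:
  1P = (2, 30)
  2P = (3, 11)
  3P = (15, 0)
  4P = (3, 20)
  5P = (2, 1)
  6P = O

ord(P) = 6


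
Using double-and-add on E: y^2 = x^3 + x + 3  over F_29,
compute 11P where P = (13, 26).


k = 11 = 1011_2 (binary, LSB first: 1101)
Double-and-add from P = (13, 26):
  bit 0 = 1: acc = O + (13, 26) = (13, 26)
  bit 1 = 1: acc = (13, 26) + (2, 19) = (18, 13)
  bit 2 = 0: acc unchanged = (18, 13)
  bit 3 = 1: acc = (18, 13) + (21, 11) = (13, 3)

11P = (13, 3)


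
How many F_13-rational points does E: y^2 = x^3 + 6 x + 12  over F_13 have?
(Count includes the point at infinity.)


For each x in F_13, count y with y^2 = x^3 + 6 x + 12 mod 13:
  x = 0: RHS = 12, y in [5, 8]  -> 2 point(s)
  x = 4: RHS = 9, y in [3, 10]  -> 2 point(s)
  x = 6: RHS = 4, y in [2, 11]  -> 2 point(s)
  x = 8: RHS = 0, y in [0]  -> 1 point(s)
Affine points: 7. Add the point at infinity: total = 8.

#E(F_13) = 8


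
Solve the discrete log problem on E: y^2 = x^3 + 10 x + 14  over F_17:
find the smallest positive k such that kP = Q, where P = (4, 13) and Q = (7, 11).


Enumerate multiples of P until we hit Q = (7, 11):
  1P = (4, 13)
  2P = (1, 12)
  3P = (14, 12)
  4P = (7, 6)
  5P = (2, 5)
  6P = (10, 14)
  7P = (12, 14)
  8P = (5, 6)
  9P = (6, 1)
  10P = (9, 0)
  11P = (6, 16)
  12P = (5, 11)
  13P = (12, 3)
  14P = (10, 3)
  15P = (2, 12)
  16P = (7, 11)
Match found at i = 16.

k = 16


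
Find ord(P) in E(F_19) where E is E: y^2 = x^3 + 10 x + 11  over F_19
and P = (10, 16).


Compute successive multiples of P until we hit O:
  1P = (10, 16)
  2P = (0, 12)
  3P = (16, 12)
  4P = (4, 18)
  5P = (3, 7)
  6P = (3, 12)
  7P = (4, 1)
  8P = (16, 7)
  ... (continuing to 11P)
  11P = O

ord(P) = 11


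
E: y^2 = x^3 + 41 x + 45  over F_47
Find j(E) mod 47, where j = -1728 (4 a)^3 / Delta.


Delta = -16(4 a^3 + 27 b^2) mod 47 = 17
-1728 * (4 a)^3 = -1728 * (4*41)^3 mod 47 = 28
j = 28 * 17^(-1) mod 47 = 21

j = 21 (mod 47)


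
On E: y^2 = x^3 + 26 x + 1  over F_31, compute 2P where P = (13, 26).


Doubling: s = (3 x1^2 + a) / (2 y1)
s = (3*13^2 + 26) / (2*26) mod 31 = 18
x3 = s^2 - 2 x1 mod 31 = 18^2 - 2*13 = 19
y3 = s (x1 - x3) - y1 mod 31 = 18 * (13 - 19) - 26 = 21

2P = (19, 21)


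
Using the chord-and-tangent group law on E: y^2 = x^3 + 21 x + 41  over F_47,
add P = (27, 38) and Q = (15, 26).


P != Q, so use the chord formula.
s = (y2 - y1) / (x2 - x1) = (35) / (35) mod 47 = 1
x3 = s^2 - x1 - x2 mod 47 = 1^2 - 27 - 15 = 6
y3 = s (x1 - x3) - y1 mod 47 = 1 * (27 - 6) - 38 = 30

P + Q = (6, 30)


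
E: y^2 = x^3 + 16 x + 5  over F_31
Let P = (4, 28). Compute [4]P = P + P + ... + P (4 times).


k = 4 = 100_2 (binary, LSB first: 001)
Double-and-add from P = (4, 28):
  bit 0 = 0: acc unchanged = O
  bit 1 = 0: acc unchanged = O
  bit 2 = 1: acc = O + (30, 9) = (30, 9)

4P = (30, 9)


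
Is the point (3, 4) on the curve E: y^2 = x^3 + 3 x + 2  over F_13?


Check whether y^2 = x^3 + 3 x + 2 (mod 13) for (x, y) = (3, 4).
LHS: y^2 = 4^2 mod 13 = 3
RHS: x^3 + 3 x + 2 = 3^3 + 3*3 + 2 mod 13 = 12
LHS != RHS

No, not on the curve


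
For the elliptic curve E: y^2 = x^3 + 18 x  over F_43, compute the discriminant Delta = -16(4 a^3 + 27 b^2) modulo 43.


4 a^3 + 27 b^2 = 4*18^3 + 27*0^2 = 23328 + 0 = 23328
Delta = -16 * (23328) = -373248
Delta mod 43 = 35

Delta = 35 (mod 43)


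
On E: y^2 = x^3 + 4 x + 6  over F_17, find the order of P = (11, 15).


Compute successive multiples of P until we hit O:
  1P = (11, 15)
  2P = (14, 1)
  3P = (10, 3)
  4P = (4, 1)
  5P = (6, 12)
  6P = (16, 16)
  7P = (5, 10)
  8P = (5, 7)
  ... (continuing to 15P)
  15P = O

ord(P) = 15


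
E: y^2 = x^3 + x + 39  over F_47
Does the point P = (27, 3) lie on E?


Check whether y^2 = x^3 + 1 x + 39 (mod 47) for (x, y) = (27, 3).
LHS: y^2 = 3^2 mod 47 = 9
RHS: x^3 + 1 x + 39 = 27^3 + 1*27 + 39 mod 47 = 9
LHS = RHS

Yes, on the curve


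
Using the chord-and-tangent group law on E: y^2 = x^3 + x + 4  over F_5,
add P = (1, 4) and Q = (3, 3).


P != Q, so use the chord formula.
s = (y2 - y1) / (x2 - x1) = (4) / (2) mod 5 = 2
x3 = s^2 - x1 - x2 mod 5 = 2^2 - 1 - 3 = 0
y3 = s (x1 - x3) - y1 mod 5 = 2 * (1 - 0) - 4 = 3

P + Q = (0, 3)


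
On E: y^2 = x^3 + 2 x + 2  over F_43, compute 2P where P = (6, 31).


Doubling: s = (3 x1^2 + a) / (2 y1)
s = (3*6^2 + 2) / (2*31) mod 43 = 42
x3 = s^2 - 2 x1 mod 43 = 42^2 - 2*6 = 32
y3 = s (x1 - x3) - y1 mod 43 = 42 * (6 - 32) - 31 = 38

2P = (32, 38)


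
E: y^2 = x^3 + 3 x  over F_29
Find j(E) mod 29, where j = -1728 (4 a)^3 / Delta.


Delta = -16(4 a^3 + 27 b^2) mod 29 = 12
-1728 * (4 a)^3 = -1728 * (4*3)^3 mod 29 = 1
j = 1 * 12^(-1) mod 29 = 17

j = 17 (mod 29)


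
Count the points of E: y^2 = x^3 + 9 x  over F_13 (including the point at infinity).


For each x in F_13, count y with y^2 = x^3 + 9 x + 0 mod 13:
  x = 0: RHS = 0, y in [0]  -> 1 point(s)
  x = 1: RHS = 10, y in [6, 7]  -> 2 point(s)
  x = 2: RHS = 0, y in [0]  -> 1 point(s)
  x = 4: RHS = 9, y in [3, 10]  -> 2 point(s)
  x = 5: RHS = 1, y in [1, 12]  -> 2 point(s)
  x = 6: RHS = 10, y in [6, 7]  -> 2 point(s)
  x = 7: RHS = 3, y in [4, 9]  -> 2 point(s)
  x = 8: RHS = 12, y in [5, 8]  -> 2 point(s)
  x = 9: RHS = 4, y in [2, 11]  -> 2 point(s)
  x = 11: RHS = 0, y in [0]  -> 1 point(s)
  x = 12: RHS = 3, y in [4, 9]  -> 2 point(s)
Affine points: 19. Add the point at infinity: total = 20.

#E(F_13) = 20


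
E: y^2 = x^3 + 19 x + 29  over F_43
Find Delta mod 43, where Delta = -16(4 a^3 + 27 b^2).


4 a^3 + 27 b^2 = 4*19^3 + 27*29^2 = 27436 + 22707 = 50143
Delta = -16 * (50143) = -802288
Delta mod 43 = 6

Delta = 6 (mod 43)


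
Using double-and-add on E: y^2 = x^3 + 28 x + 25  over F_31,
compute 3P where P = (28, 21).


k = 3 = 11_2 (binary, LSB first: 11)
Double-and-add from P = (28, 21):
  bit 0 = 1: acc = O + (28, 21) = (28, 21)
  bit 1 = 1: acc = (28, 21) + (0, 26) = (23, 8)

3P = (23, 8)


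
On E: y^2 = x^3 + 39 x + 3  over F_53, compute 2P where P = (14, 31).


Doubling: s = (3 x1^2 + a) / (2 y1)
s = (3*14^2 + 39) / (2*31) mod 53 = 52
x3 = s^2 - 2 x1 mod 53 = 52^2 - 2*14 = 26
y3 = s (x1 - x3) - y1 mod 53 = 52 * (14 - 26) - 31 = 34

2P = (26, 34)


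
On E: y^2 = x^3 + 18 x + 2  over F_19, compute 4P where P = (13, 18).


k = 4 = 100_2 (binary, LSB first: 001)
Double-and-add from P = (13, 18):
  bit 0 = 0: acc unchanged = O
  bit 1 = 0: acc unchanged = O
  bit 2 = 1: acc = O + (16, 15) = (16, 15)

4P = (16, 15)


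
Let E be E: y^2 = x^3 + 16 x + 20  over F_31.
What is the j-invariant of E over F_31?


Delta = -16(4 a^3 + 27 b^2) mod 31 = 17
-1728 * (4 a)^3 = -1728 * (4*16)^3 mod 31 = 2
j = 2 * 17^(-1) mod 31 = 22

j = 22 (mod 31)


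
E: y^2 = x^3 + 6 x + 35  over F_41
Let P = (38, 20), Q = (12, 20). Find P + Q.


P != Q, so use the chord formula.
s = (y2 - y1) / (x2 - x1) = (0) / (15) mod 41 = 0
x3 = s^2 - x1 - x2 mod 41 = 0^2 - 38 - 12 = 32
y3 = s (x1 - x3) - y1 mod 41 = 0 * (38 - 32) - 20 = 21

P + Q = (32, 21)


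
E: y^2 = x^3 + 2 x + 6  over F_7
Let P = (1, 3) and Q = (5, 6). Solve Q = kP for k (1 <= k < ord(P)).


Enumerate multiples of P until we hit Q = (5, 6):
  1P = (1, 3)
  2P = (2, 2)
  3P = (5, 1)
  4P = (3, 5)
  5P = (4, 1)
  6P = (4, 6)
  7P = (3, 2)
  8P = (5, 6)
Match found at i = 8.

k = 8


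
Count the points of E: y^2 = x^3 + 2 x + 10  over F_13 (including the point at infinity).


For each x in F_13, count y with y^2 = x^3 + 2 x + 10 mod 13:
  x = 0: RHS = 10, y in [6, 7]  -> 2 point(s)
  x = 1: RHS = 0, y in [0]  -> 1 point(s)
  x = 2: RHS = 9, y in [3, 10]  -> 2 point(s)
  x = 3: RHS = 4, y in [2, 11]  -> 2 point(s)
  x = 4: RHS = 4, y in [2, 11]  -> 2 point(s)
  x = 6: RHS = 4, y in [2, 11]  -> 2 point(s)
  x = 7: RHS = 3, y in [4, 9]  -> 2 point(s)
  x = 9: RHS = 3, y in [4, 9]  -> 2 point(s)
  x = 10: RHS = 3, y in [4, 9]  -> 2 point(s)
Affine points: 17. Add the point at infinity: total = 18.

#E(F_13) = 18


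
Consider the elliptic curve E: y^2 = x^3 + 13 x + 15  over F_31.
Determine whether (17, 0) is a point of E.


Check whether y^2 = x^3 + 13 x + 15 (mod 31) for (x, y) = (17, 0).
LHS: y^2 = 0^2 mod 31 = 0
RHS: x^3 + 13 x + 15 = 17^3 + 13*17 + 15 mod 31 = 3
LHS != RHS

No, not on the curve


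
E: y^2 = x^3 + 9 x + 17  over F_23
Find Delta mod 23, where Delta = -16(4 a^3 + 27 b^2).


4 a^3 + 27 b^2 = 4*9^3 + 27*17^2 = 2916 + 7803 = 10719
Delta = -16 * (10719) = -171504
Delta mod 23 = 7

Delta = 7 (mod 23)


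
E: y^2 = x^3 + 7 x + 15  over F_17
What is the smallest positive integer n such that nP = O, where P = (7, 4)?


Compute successive multiples of P until we hit O:
  1P = (7, 4)
  2P = (7, 13)
  3P = O

ord(P) = 3


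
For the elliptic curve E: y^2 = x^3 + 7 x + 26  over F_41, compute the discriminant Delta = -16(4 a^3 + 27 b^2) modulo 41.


4 a^3 + 27 b^2 = 4*7^3 + 27*26^2 = 1372 + 18252 = 19624
Delta = -16 * (19624) = -313984
Delta mod 41 = 35

Delta = 35 (mod 41)


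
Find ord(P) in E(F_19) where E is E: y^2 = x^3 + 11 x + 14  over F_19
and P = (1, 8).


Compute successive multiples of P until we hit O:
  1P = (1, 8)
  2P = (5, 17)
  3P = (5, 2)
  4P = (1, 11)
  5P = O

ord(P) = 5


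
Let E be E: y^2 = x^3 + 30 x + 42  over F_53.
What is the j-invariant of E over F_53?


Delta = -16(4 a^3 + 27 b^2) mod 53 = 51
-1728 * (4 a)^3 = -1728 * (4*30)^3 mod 53 = 13
j = 13 * 51^(-1) mod 53 = 20

j = 20 (mod 53)


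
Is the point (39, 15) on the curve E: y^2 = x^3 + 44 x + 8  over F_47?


Check whether y^2 = x^3 + 44 x + 8 (mod 47) for (x, y) = (39, 15).
LHS: y^2 = 15^2 mod 47 = 37
RHS: x^3 + 44 x + 8 = 39^3 + 44*39 + 8 mod 47 = 37
LHS = RHS

Yes, on the curve


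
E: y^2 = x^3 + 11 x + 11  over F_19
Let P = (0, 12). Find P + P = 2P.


Doubling: s = (3 x1^2 + a) / (2 y1)
s = (3*0^2 + 11) / (2*12) mod 19 = 6
x3 = s^2 - 2 x1 mod 19 = 6^2 - 2*0 = 17
y3 = s (x1 - x3) - y1 mod 19 = 6 * (0 - 17) - 12 = 0

2P = (17, 0)


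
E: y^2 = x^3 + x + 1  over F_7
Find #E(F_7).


For each x in F_7, count y with y^2 = x^3 + 1 x + 1 mod 7:
  x = 0: RHS = 1, y in [1, 6]  -> 2 point(s)
  x = 2: RHS = 4, y in [2, 5]  -> 2 point(s)
Affine points: 4. Add the point at infinity: total = 5.

#E(F_7) = 5


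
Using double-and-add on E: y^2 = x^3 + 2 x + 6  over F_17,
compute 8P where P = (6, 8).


k = 8 = 1000_2 (binary, LSB first: 0001)
Double-and-add from P = (6, 8):
  bit 0 = 0: acc unchanged = O
  bit 1 = 0: acc unchanged = O
  bit 2 = 0: acc unchanged = O
  bit 3 = 1: acc = O + (11, 13) = (11, 13)

8P = (11, 13)


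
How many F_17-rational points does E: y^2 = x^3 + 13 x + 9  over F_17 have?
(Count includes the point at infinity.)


For each x in F_17, count y with y^2 = x^3 + 13 x + 9 mod 17:
  x = 0: RHS = 9, y in [3, 14]  -> 2 point(s)
  x = 2: RHS = 9, y in [3, 14]  -> 2 point(s)
  x = 7: RHS = 1, y in [1, 16]  -> 2 point(s)
  x = 8: RHS = 13, y in [8, 9]  -> 2 point(s)
  x = 10: RHS = 0, y in [0]  -> 1 point(s)
  x = 11: RHS = 4, y in [2, 15]  -> 2 point(s)
  x = 15: RHS = 9, y in [3, 14]  -> 2 point(s)
Affine points: 13. Add the point at infinity: total = 14.

#E(F_17) = 14


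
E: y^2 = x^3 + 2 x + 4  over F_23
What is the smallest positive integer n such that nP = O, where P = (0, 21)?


Compute successive multiples of P until we hit O:
  1P = (0, 21)
  2P = (6, 5)
  3P = (19, 22)
  4P = (17, 12)
  5P = (14, 4)
  6P = (12, 10)
  7P = (12, 13)
  8P = (14, 19)
  ... (continuing to 13P)
  13P = O

ord(P) = 13


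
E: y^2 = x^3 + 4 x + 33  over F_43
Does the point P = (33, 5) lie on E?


Check whether y^2 = x^3 + 4 x + 33 (mod 43) for (x, y) = (33, 5).
LHS: y^2 = 5^2 mod 43 = 25
RHS: x^3 + 4 x + 33 = 33^3 + 4*33 + 33 mod 43 = 25
LHS = RHS

Yes, on the curve


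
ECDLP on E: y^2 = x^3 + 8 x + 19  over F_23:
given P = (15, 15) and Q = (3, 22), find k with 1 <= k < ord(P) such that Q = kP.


Enumerate multiples of P until we hit Q = (3, 22):
  1P = (15, 15)
  2P = (17, 10)
  3P = (3, 1)
  4P = (7, 2)
  5P = (4, 0)
  6P = (7, 21)
  7P = (3, 22)
Match found at i = 7.

k = 7


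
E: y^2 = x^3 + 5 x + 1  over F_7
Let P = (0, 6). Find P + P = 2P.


Doubling: s = (3 x1^2 + a) / (2 y1)
s = (3*0^2 + 5) / (2*6) mod 7 = 1
x3 = s^2 - 2 x1 mod 7 = 1^2 - 2*0 = 1
y3 = s (x1 - x3) - y1 mod 7 = 1 * (0 - 1) - 6 = 0

2P = (1, 0)


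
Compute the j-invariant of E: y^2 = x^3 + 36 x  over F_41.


Delta = -16(4 a^3 + 27 b^2) mod 41 = 5
-1728 * (4 a)^3 = -1728 * (4*36)^3 mod 41 = 30
j = 30 * 5^(-1) mod 41 = 6

j = 6 (mod 41)


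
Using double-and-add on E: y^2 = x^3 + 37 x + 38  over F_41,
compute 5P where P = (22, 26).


k = 5 = 101_2 (binary, LSB first: 101)
Double-and-add from P = (22, 26):
  bit 0 = 1: acc = O + (22, 26) = (22, 26)
  bit 1 = 0: acc unchanged = (22, 26)
  bit 2 = 1: acc = (22, 26) + (15, 14) = (22, 15)

5P = (22, 15)


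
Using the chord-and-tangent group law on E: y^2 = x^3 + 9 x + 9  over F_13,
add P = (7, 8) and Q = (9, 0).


P != Q, so use the chord formula.
s = (y2 - y1) / (x2 - x1) = (5) / (2) mod 13 = 9
x3 = s^2 - x1 - x2 mod 13 = 9^2 - 7 - 9 = 0
y3 = s (x1 - x3) - y1 mod 13 = 9 * (7 - 0) - 8 = 3

P + Q = (0, 3)


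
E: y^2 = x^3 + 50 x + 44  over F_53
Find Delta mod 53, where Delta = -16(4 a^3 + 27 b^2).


4 a^3 + 27 b^2 = 4*50^3 + 27*44^2 = 500000 + 52272 = 552272
Delta = -16 * (552272) = -8836352
Delta mod 53 = 20

Delta = 20 (mod 53)


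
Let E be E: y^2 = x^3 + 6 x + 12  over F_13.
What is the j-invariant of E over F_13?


Delta = -16(4 a^3 + 27 b^2) mod 13 = 5
-1728 * (4 a)^3 = -1728 * (4*6)^3 mod 13 = 5
j = 5 * 5^(-1) mod 13 = 1

j = 1 (mod 13)


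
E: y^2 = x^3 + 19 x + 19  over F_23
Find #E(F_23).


For each x in F_23, count y with y^2 = x^3 + 19 x + 19 mod 23:
  x = 1: RHS = 16, y in [4, 19]  -> 2 point(s)
  x = 5: RHS = 9, y in [3, 20]  -> 2 point(s)
  x = 6: RHS = 4, y in [2, 21]  -> 2 point(s)
  x = 7: RHS = 12, y in [9, 14]  -> 2 point(s)
  x = 8: RHS = 16, y in [4, 19]  -> 2 point(s)
  x = 10: RHS = 13, y in [6, 17]  -> 2 point(s)
  x = 11: RHS = 18, y in [8, 15]  -> 2 point(s)
  x = 13: RHS = 2, y in [5, 18]  -> 2 point(s)
  x = 14: RHS = 16, y in [4, 19]  -> 2 point(s)
  x = 16: RHS = 3, y in [7, 16]  -> 2 point(s)
  x = 18: RHS = 6, y in [11, 12]  -> 2 point(s)
  x = 20: RHS = 4, y in [2, 21]  -> 2 point(s)
Affine points: 24. Add the point at infinity: total = 25.

#E(F_23) = 25


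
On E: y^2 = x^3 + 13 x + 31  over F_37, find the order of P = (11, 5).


Compute successive multiples of P until we hit O:
  1P = (11, 5)
  2P = (5, 6)
  3P = (20, 15)
  4P = (15, 7)
  5P = (2, 18)
  6P = (27, 14)
  7P = (9, 10)
  8P = (14, 21)
  ... (continuing to 46P)
  46P = O

ord(P) = 46


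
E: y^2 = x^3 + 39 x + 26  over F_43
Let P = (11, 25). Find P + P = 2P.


Doubling: s = (3 x1^2 + a) / (2 y1)
s = (3*11^2 + 39) / (2*25) mod 43 = 39
x3 = s^2 - 2 x1 mod 43 = 39^2 - 2*11 = 37
y3 = s (x1 - x3) - y1 mod 43 = 39 * (11 - 37) - 25 = 36

2P = (37, 36)


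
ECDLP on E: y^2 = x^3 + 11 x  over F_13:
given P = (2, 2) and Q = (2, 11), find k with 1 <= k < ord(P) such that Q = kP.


Enumerate multiples of P until we hit Q = (2, 11):
  1P = (2, 2)
  2P = (12, 12)
  3P = (0, 0)
  4P = (12, 1)
  5P = (2, 11)
Match found at i = 5.

k = 5


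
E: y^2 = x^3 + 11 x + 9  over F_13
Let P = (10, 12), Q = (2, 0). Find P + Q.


P != Q, so use the chord formula.
s = (y2 - y1) / (x2 - x1) = (1) / (5) mod 13 = 8
x3 = s^2 - x1 - x2 mod 13 = 8^2 - 10 - 2 = 0
y3 = s (x1 - x3) - y1 mod 13 = 8 * (10 - 0) - 12 = 3

P + Q = (0, 3)


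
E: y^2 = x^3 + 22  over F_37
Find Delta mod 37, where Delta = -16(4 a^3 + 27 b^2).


4 a^3 + 27 b^2 = 4*0^3 + 27*22^2 = 0 + 13068 = 13068
Delta = -16 * (13068) = -209088
Delta mod 37 = 36

Delta = 36 (mod 37)


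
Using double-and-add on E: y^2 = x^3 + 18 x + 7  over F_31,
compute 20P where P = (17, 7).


k = 20 = 10100_2 (binary, LSB first: 00101)
Double-and-add from P = (17, 7):
  bit 0 = 0: acc unchanged = O
  bit 1 = 0: acc unchanged = O
  bit 2 = 1: acc = O + (13, 12) = (13, 12)
  bit 3 = 0: acc unchanged = (13, 12)
  bit 4 = 1: acc = (13, 12) + (28, 9) = (26, 3)

20P = (26, 3)


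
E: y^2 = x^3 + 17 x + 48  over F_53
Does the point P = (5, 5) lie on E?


Check whether y^2 = x^3 + 17 x + 48 (mod 53) for (x, y) = (5, 5).
LHS: y^2 = 5^2 mod 53 = 25
RHS: x^3 + 17 x + 48 = 5^3 + 17*5 + 48 mod 53 = 46
LHS != RHS

No, not on the curve


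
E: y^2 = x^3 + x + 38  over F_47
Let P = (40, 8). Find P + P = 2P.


Doubling: s = (3 x1^2 + a) / (2 y1)
s = (3*40^2 + 1) / (2*8) mod 47 = 21
x3 = s^2 - 2 x1 mod 47 = 21^2 - 2*40 = 32
y3 = s (x1 - x3) - y1 mod 47 = 21 * (40 - 32) - 8 = 19

2P = (32, 19)


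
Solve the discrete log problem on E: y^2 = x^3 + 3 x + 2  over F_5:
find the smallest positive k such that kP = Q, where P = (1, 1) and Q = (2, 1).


Enumerate multiples of P until we hit Q = (2, 1):
  1P = (1, 1)
  2P = (2, 1)
Match found at i = 2.

k = 2


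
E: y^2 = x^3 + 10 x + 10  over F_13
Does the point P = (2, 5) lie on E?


Check whether y^2 = x^3 + 10 x + 10 (mod 13) for (x, y) = (2, 5).
LHS: y^2 = 5^2 mod 13 = 12
RHS: x^3 + 10 x + 10 = 2^3 + 10*2 + 10 mod 13 = 12
LHS = RHS

Yes, on the curve


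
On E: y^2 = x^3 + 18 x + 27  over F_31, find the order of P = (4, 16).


Compute successive multiples of P until we hit O:
  1P = (4, 16)
  2P = (8, 30)
  3P = (8, 1)
  4P = (4, 15)
  5P = O

ord(P) = 5


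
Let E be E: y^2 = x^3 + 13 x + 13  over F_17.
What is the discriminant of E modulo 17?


4 a^3 + 27 b^2 = 4*13^3 + 27*13^2 = 8788 + 4563 = 13351
Delta = -16 * (13351) = -213616
Delta mod 17 = 6

Delta = 6 (mod 17)


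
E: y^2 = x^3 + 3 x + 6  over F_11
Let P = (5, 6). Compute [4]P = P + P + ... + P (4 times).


k = 4 = 100_2 (binary, LSB first: 001)
Double-and-add from P = (5, 6):
  bit 0 = 0: acc unchanged = O
  bit 1 = 0: acc unchanged = O
  bit 2 = 1: acc = O + (5, 5) = (5, 5)

4P = (5, 5)


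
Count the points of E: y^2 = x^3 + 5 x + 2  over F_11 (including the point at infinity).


For each x in F_11, count y with y^2 = x^3 + 5 x + 2 mod 11:
  x = 2: RHS = 9, y in [3, 8]  -> 2 point(s)
  x = 3: RHS = 0, y in [0]  -> 1 point(s)
  x = 4: RHS = 9, y in [3, 8]  -> 2 point(s)
  x = 5: RHS = 9, y in [3, 8]  -> 2 point(s)
  x = 8: RHS = 4, y in [2, 9]  -> 2 point(s)
Affine points: 9. Add the point at infinity: total = 10.

#E(F_11) = 10


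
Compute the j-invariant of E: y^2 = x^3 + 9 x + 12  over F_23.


Delta = -16(4 a^3 + 27 b^2) mod 23 = 18
-1728 * (4 a)^3 = -1728 * (4*9)^3 mod 23 = 10
j = 10 * 18^(-1) mod 23 = 21

j = 21 (mod 23)


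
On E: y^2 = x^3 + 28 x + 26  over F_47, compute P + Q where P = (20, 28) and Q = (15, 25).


P != Q, so use the chord formula.
s = (y2 - y1) / (x2 - x1) = (44) / (42) mod 47 = 10
x3 = s^2 - x1 - x2 mod 47 = 10^2 - 20 - 15 = 18
y3 = s (x1 - x3) - y1 mod 47 = 10 * (20 - 18) - 28 = 39

P + Q = (18, 39)


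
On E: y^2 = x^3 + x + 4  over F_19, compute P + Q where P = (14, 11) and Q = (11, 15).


P != Q, so use the chord formula.
s = (y2 - y1) / (x2 - x1) = (4) / (16) mod 19 = 5
x3 = s^2 - x1 - x2 mod 19 = 5^2 - 14 - 11 = 0
y3 = s (x1 - x3) - y1 mod 19 = 5 * (14 - 0) - 11 = 2

P + Q = (0, 2)


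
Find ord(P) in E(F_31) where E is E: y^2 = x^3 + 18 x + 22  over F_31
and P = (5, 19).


Compute successive multiples of P until we hit O:
  1P = (5, 19)
  2P = (21, 12)
  3P = (15, 28)
  4P = (27, 17)
  5P = (9, 18)
  6P = (19, 0)
  7P = (9, 13)
  8P = (27, 14)
  ... (continuing to 12P)
  12P = O

ord(P) = 12


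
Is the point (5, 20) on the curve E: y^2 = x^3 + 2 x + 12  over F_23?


Check whether y^2 = x^3 + 2 x + 12 (mod 23) for (x, y) = (5, 20).
LHS: y^2 = 20^2 mod 23 = 9
RHS: x^3 + 2 x + 12 = 5^3 + 2*5 + 12 mod 23 = 9
LHS = RHS

Yes, on the curve


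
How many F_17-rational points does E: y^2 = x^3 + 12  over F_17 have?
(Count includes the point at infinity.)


For each x in F_17, count y with y^2 = x^3 + 0 x + 12 mod 17:
  x = 1: RHS = 13, y in [8, 9]  -> 2 point(s)
  x = 4: RHS = 8, y in [5, 12]  -> 2 point(s)
  x = 5: RHS = 1, y in [1, 16]  -> 2 point(s)
  x = 7: RHS = 15, y in [7, 10]  -> 2 point(s)
  x = 10: RHS = 9, y in [3, 14]  -> 2 point(s)
  x = 11: RHS = 0, y in [0]  -> 1 point(s)
  x = 13: RHS = 16, y in [4, 13]  -> 2 point(s)
  x = 14: RHS = 2, y in [6, 11]  -> 2 point(s)
  x = 15: RHS = 4, y in [2, 15]  -> 2 point(s)
Affine points: 17. Add the point at infinity: total = 18.

#E(F_17) = 18


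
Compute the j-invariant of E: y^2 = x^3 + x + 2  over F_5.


Delta = -16(4 a^3 + 27 b^2) mod 5 = 3
-1728 * (4 a)^3 = -1728 * (4*1)^3 mod 5 = 3
j = 3 * 3^(-1) mod 5 = 1

j = 1 (mod 5)


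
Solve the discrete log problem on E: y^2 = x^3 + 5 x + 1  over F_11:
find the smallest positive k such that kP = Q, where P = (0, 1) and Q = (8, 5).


Enumerate multiples of P until we hit Q = (8, 5):
  1P = (0, 1)
  2P = (9, 4)
  3P = (7, 4)
  4P = (8, 5)
Match found at i = 4.

k = 4


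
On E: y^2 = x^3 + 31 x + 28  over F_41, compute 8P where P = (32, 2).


k = 8 = 1000_2 (binary, LSB first: 0001)
Double-and-add from P = (32, 2):
  bit 0 = 0: acc unchanged = O
  bit 1 = 0: acc unchanged = O
  bit 2 = 0: acc unchanged = O
  bit 3 = 1: acc = O + (22, 1) = (22, 1)

8P = (22, 1)
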